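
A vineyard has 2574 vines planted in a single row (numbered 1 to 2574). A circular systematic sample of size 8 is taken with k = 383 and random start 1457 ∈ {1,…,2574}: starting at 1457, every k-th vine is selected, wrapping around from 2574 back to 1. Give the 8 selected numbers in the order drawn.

Selection 1: 1457
Selection 2: 1457 + 383 = 1840
Selection 3: 1840 + 383 = 2223
Selection 4: 2223 + 383 = 2606 → 2606 − 2574 = 32
Selection 5: 32 + 383 = 415
Selection 6: 415 + 383 = 798
Selection 7: 798 + 383 = 1181
Selection 8: 1181 + 383 = 1564

1457, 1840, 2223, 32, 415, 798, 1181, 1564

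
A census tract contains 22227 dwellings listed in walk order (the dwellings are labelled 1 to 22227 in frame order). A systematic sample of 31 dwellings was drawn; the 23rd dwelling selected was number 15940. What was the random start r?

k = 22227/31 = 717
r = 15940 − (23−1)×717 = 15940 − 15774 = 166

166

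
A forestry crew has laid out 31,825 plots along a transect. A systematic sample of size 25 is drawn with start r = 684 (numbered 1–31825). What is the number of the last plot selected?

k = 31825/25 = 1273
25th selection = r + (25−1)·k = 684 + 24×1273 = 684 + 30552 = 31236

31236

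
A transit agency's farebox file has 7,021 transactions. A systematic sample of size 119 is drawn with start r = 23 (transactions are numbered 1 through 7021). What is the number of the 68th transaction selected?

k = 7021/119 = 59
68th selection = r + (68−1)·k = 23 + 67×59 = 23 + 3953 = 3976

3976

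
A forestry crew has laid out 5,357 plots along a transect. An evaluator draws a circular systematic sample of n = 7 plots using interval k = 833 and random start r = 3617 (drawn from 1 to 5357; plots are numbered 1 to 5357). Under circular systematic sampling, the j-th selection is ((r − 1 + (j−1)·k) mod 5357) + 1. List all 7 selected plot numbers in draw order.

Selection 1: 3617
Selection 2: 3617 + 833 = 4450
Selection 3: 4450 + 833 = 5283
Selection 4: 5283 + 833 = 6116 → 6116 − 5357 = 759
Selection 5: 759 + 833 = 1592
Selection 6: 1592 + 833 = 2425
Selection 7: 2425 + 833 = 3258

3617, 4450, 5283, 759, 1592, 2425, 3258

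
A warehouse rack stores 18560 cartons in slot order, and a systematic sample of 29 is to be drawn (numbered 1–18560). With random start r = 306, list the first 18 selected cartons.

306, 946, 1586, 2226, 2866, 3506, 4146, 4786, 5426, 6066, 6706, 7346, 7986, 8626, 9266, 9906, 10546, 11186

k = N/n = 18560/29 = 640
carton 1: 306
carton 2: 306 + 640 = 946
carton 3: 946 + 640 = 1586
carton 4: 1586 + 640 = 2226
carton 5: 2226 + 640 = 2866
carton 6: 2866 + 640 = 3506
carton 7: 3506 + 640 = 4146
carton 8: 4146 + 640 = 4786
carton 9: 4786 + 640 = 5426
carton 10: 5426 + 640 = 6066
carton 11: 6066 + 640 = 6706
carton 12: 6706 + 640 = 7346
carton 13: 7346 + 640 = 7986
carton 14: 7986 + 640 = 8626
carton 15: 8626 + 640 = 9266
carton 16: 9266 + 640 = 9906
carton 17: 9906 + 640 = 10546
carton 18: 10546 + 640 = 11186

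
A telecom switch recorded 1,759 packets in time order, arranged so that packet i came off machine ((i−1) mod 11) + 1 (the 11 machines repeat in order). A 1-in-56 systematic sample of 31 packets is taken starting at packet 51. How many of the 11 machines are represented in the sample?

11

Consecutive selections differ by k = 56, so their machine numbers differ by 56 mod 11 = 1.
gcd(56, 11) = 1, so the sample visits 11/1 = 11 distinct residues mod 11.
Start 51 is machine 7; the machines hit are 1, 2, 3, 4, 5, 6, 7, 8, 9, 10, 11.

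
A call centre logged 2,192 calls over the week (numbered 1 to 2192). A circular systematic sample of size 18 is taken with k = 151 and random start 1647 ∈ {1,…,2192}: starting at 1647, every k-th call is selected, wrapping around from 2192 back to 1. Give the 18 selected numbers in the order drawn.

Selection 1: 1647
Selection 2: 1647 + 151 = 1798
Selection 3: 1798 + 151 = 1949
Selection 4: 1949 + 151 = 2100
Selection 5: 2100 + 151 = 2251 → 2251 − 2192 = 59
Selection 6: 59 + 151 = 210
Selection 7: 210 + 151 = 361
Selection 8: 361 + 151 = 512
Selection 9: 512 + 151 = 663
Selection 10: 663 + 151 = 814
Selection 11: 814 + 151 = 965
Selection 12: 965 + 151 = 1116
Selection 13: 1116 + 151 = 1267
Selection 14: 1267 + 151 = 1418
Selection 15: 1418 + 151 = 1569
Selection 16: 1569 + 151 = 1720
Selection 17: 1720 + 151 = 1871
Selection 18: 1871 + 151 = 2022

1647, 1798, 1949, 2100, 59, 210, 361, 512, 663, 814, 965, 1116, 1267, 1418, 1569, 1720, 1871, 2022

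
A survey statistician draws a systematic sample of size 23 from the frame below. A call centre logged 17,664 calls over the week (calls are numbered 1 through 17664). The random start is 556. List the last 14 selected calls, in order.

k = N/n = 17664/23 = 768
10th selection = 556 + 9×768 = 7468
11th: 7468 + 768 = 8236
12th: 8236 + 768 = 9004
13th: 9004 + 768 = 9772
14th: 9772 + 768 = 10540
15th: 10540 + 768 = 11308
16th: 11308 + 768 = 12076
17th: 12076 + 768 = 12844
18th: 12844 + 768 = 13612
19th: 13612 + 768 = 14380
20th: 14380 + 768 = 15148
21st: 15148 + 768 = 15916
22nd: 15916 + 768 = 16684
23rd: 16684 + 768 = 17452

7468, 8236, 9004, 9772, 10540, 11308, 12076, 12844, 13612, 14380, 15148, 15916, 16684, 17452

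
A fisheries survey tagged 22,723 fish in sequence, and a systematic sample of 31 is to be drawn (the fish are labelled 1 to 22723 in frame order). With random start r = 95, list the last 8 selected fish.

16954, 17687, 18420, 19153, 19886, 20619, 21352, 22085

k = N/n = 22723/31 = 733
24th selection = 95 + 23×733 = 16954
25th: 16954 + 733 = 17687
26th: 17687 + 733 = 18420
27th: 18420 + 733 = 19153
28th: 19153 + 733 = 19886
29th: 19886 + 733 = 20619
30th: 20619 + 733 = 21352
31st: 21352 + 733 = 22085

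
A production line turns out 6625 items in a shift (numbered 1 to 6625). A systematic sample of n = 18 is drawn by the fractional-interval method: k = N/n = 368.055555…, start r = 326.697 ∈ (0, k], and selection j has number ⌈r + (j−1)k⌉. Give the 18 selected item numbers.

j=1: r + 0k = 326.697 → ⌈·⌉ = 327
j=2: r + 1k = 694.752555… → ⌈·⌉ = 695
j=3: r + 2k = 1062.808111… → ⌈·⌉ = 1063
j=4: r + 3k = 1430.863666… → ⌈·⌉ = 1431
j=5: r + 4k = 1798.919222… → ⌈·⌉ = 1799
j=6: r + 5k = 2166.974777… → ⌈·⌉ = 2167
j=7: r + 6k = 2535.030333… → ⌈·⌉ = 2536
j=8: r + 7k = 2903.085888… → ⌈·⌉ = 2904
j=9: r + 8k = 3271.141444… → ⌈·⌉ = 3272
j=10: r + 9k = 3639.197 → ⌈·⌉ = 3640
j=11: r + 10k = 4007.252555… → ⌈·⌉ = 4008
j=12: r + 11k = 4375.308111… → ⌈·⌉ = 4376
j=13: r + 12k = 4743.363666… → ⌈·⌉ = 4744
j=14: r + 13k = 5111.419222… → ⌈·⌉ = 5112
j=15: r + 14k = 5479.474777… → ⌈·⌉ = 5480
j=16: r + 15k = 5847.530333… → ⌈·⌉ = 5848
j=17: r + 16k = 6215.585888… → ⌈·⌉ = 6216
j=18: r + 17k = 6583.641444… → ⌈·⌉ = 6584

327, 695, 1063, 1431, 1799, 2167, 2536, 2904, 3272, 3640, 4008, 4376, 4744, 5112, 5480, 5848, 6216, 6584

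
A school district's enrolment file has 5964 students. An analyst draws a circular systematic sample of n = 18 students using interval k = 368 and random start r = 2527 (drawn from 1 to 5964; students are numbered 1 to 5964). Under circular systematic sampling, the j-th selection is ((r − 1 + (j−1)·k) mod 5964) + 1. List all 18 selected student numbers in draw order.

Selection 1: 2527
Selection 2: 2527 + 368 = 2895
Selection 3: 2895 + 368 = 3263
Selection 4: 3263 + 368 = 3631
Selection 5: 3631 + 368 = 3999
Selection 6: 3999 + 368 = 4367
Selection 7: 4367 + 368 = 4735
Selection 8: 4735 + 368 = 5103
Selection 9: 5103 + 368 = 5471
Selection 10: 5471 + 368 = 5839
Selection 11: 5839 + 368 = 6207 → 6207 − 5964 = 243
Selection 12: 243 + 368 = 611
Selection 13: 611 + 368 = 979
Selection 14: 979 + 368 = 1347
Selection 15: 1347 + 368 = 1715
Selection 16: 1715 + 368 = 2083
Selection 17: 2083 + 368 = 2451
Selection 18: 2451 + 368 = 2819

2527, 2895, 3263, 3631, 3999, 4367, 4735, 5103, 5471, 5839, 243, 611, 979, 1347, 1715, 2083, 2451, 2819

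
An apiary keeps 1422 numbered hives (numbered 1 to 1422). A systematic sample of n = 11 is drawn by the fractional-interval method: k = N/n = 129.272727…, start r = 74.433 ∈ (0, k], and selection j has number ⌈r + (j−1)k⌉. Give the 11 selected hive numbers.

75, 204, 333, 463, 592, 721, 851, 980, 1109, 1238, 1368

j=1: r + 0k = 74.433 → ⌈·⌉ = 75
j=2: r + 1k = 203.705727… → ⌈·⌉ = 204
j=3: r + 2k = 332.978454… → ⌈·⌉ = 333
j=4: r + 3k = 462.251181… → ⌈·⌉ = 463
j=5: r + 4k = 591.523909… → ⌈·⌉ = 592
j=6: r + 5k = 720.796636… → ⌈·⌉ = 721
j=7: r + 6k = 850.069363… → ⌈·⌉ = 851
j=8: r + 7k = 979.342090… → ⌈·⌉ = 980
j=9: r + 8k = 1108.614818… → ⌈·⌉ = 1109
j=10: r + 9k = 1237.887545… → ⌈·⌉ = 1238
j=11: r + 10k = 1367.160272… → ⌈·⌉ = 1368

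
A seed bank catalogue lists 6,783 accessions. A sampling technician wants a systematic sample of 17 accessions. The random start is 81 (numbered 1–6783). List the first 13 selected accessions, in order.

k = N/n = 6783/17 = 399
accession 1: 81
accession 2: 81 + 399 = 480
accession 3: 480 + 399 = 879
accession 4: 879 + 399 = 1278
accession 5: 1278 + 399 = 1677
accession 6: 1677 + 399 = 2076
accession 7: 2076 + 399 = 2475
accession 8: 2475 + 399 = 2874
accession 9: 2874 + 399 = 3273
accession 10: 3273 + 399 = 3672
accession 11: 3672 + 399 = 4071
accession 12: 4071 + 399 = 4470
accession 13: 4470 + 399 = 4869

81, 480, 879, 1278, 1677, 2076, 2475, 2874, 3273, 3672, 4071, 4470, 4869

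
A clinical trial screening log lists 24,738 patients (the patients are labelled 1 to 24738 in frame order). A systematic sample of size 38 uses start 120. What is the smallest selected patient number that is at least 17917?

k = 24738/38 = 651
Steps past start: ⌈(17917 − 120)/651⌉ = ⌈17797/651⌉ = 28
Selected patient: 120 + 28×651 = 18348

18348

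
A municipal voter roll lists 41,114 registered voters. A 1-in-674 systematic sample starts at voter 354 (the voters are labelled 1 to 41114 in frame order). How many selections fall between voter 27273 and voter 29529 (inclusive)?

k = 674
First selection ≥ 27273: 354 + ⌈(27273−354)/674⌉·674 = 354 + 40×674 = 27314
Last selection ≤ 29529: 354 + ⌊(29529−354)/674⌋·674 = 354 + 43×674 = 29336
Count = 43 − 40 + 1 = 4

4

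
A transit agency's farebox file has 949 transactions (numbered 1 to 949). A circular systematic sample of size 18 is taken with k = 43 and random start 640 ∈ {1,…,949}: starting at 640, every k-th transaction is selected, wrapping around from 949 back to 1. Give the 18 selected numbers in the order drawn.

640, 683, 726, 769, 812, 855, 898, 941, 35, 78, 121, 164, 207, 250, 293, 336, 379, 422

Selection 1: 640
Selection 2: 640 + 43 = 683
Selection 3: 683 + 43 = 726
Selection 4: 726 + 43 = 769
Selection 5: 769 + 43 = 812
Selection 6: 812 + 43 = 855
Selection 7: 855 + 43 = 898
Selection 8: 898 + 43 = 941
Selection 9: 941 + 43 = 984 → 984 − 949 = 35
Selection 10: 35 + 43 = 78
Selection 11: 78 + 43 = 121
Selection 12: 121 + 43 = 164
Selection 13: 164 + 43 = 207
Selection 14: 207 + 43 = 250
Selection 15: 250 + 43 = 293
Selection 16: 293 + 43 = 336
Selection 17: 336 + 43 = 379
Selection 18: 379 + 43 = 422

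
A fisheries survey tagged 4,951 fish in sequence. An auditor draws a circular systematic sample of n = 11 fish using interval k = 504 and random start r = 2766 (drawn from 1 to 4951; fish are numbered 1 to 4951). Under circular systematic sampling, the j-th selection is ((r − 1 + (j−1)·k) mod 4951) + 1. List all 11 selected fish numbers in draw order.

2766, 3270, 3774, 4278, 4782, 335, 839, 1343, 1847, 2351, 2855

Selection 1: 2766
Selection 2: 2766 + 504 = 3270
Selection 3: 3270 + 504 = 3774
Selection 4: 3774 + 504 = 4278
Selection 5: 4278 + 504 = 4782
Selection 6: 4782 + 504 = 5286 → 5286 − 4951 = 335
Selection 7: 335 + 504 = 839
Selection 8: 839 + 504 = 1343
Selection 9: 1343 + 504 = 1847
Selection 10: 1847 + 504 = 2351
Selection 11: 2351 + 504 = 2855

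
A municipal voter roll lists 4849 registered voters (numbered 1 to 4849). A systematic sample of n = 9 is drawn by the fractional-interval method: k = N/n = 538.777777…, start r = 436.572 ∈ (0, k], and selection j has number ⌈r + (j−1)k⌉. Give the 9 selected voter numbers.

j=1: r + 0k = 436.572 → ⌈·⌉ = 437
j=2: r + 1k = 975.349777… → ⌈·⌉ = 976
j=3: r + 2k = 1514.127555… → ⌈·⌉ = 1515
j=4: r + 3k = 2052.905333… → ⌈·⌉ = 2053
j=5: r + 4k = 2591.683111… → ⌈·⌉ = 2592
j=6: r + 5k = 3130.460888… → ⌈·⌉ = 3131
j=7: r + 6k = 3669.238666… → ⌈·⌉ = 3670
j=8: r + 7k = 4208.016444… → ⌈·⌉ = 4209
j=9: r + 8k = 4746.794222… → ⌈·⌉ = 4747

437, 976, 1515, 2053, 2592, 3131, 3670, 4209, 4747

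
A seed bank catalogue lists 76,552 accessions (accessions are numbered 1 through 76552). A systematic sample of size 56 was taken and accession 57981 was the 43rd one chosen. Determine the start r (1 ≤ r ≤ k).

567

k = 76552/56 = 1367
r = 57981 − (43−1)×1367 = 57981 − 57414 = 567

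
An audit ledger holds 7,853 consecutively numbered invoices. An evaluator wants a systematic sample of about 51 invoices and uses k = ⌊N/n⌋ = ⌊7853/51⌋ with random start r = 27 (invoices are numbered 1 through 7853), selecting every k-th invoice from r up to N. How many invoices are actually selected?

k = ⌊7853/51⌋ = 153
Achieved size = ⌊(7853 − 27)/153⌋ + 1 = ⌊7826/153⌋ + 1 = 51 + 1 = 52
(last selection: 27 + 51×153 = 7830 ≤ 7853; next would be 7983 > 7853)

52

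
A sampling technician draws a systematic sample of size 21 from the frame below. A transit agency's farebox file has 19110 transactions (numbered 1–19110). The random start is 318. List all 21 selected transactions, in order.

k = N/n = 19110/21 = 910
transaction 1: 318
transaction 2: 318 + 910 = 1228
transaction 3: 1228 + 910 = 2138
transaction 4: 2138 + 910 = 3048
transaction 5: 3048 + 910 = 3958
transaction 6: 3958 + 910 = 4868
transaction 7: 4868 + 910 = 5778
transaction 8: 5778 + 910 = 6688
transaction 9: 6688 + 910 = 7598
transaction 10: 7598 + 910 = 8508
transaction 11: 8508 + 910 = 9418
transaction 12: 9418 + 910 = 10328
transaction 13: 10328 + 910 = 11238
transaction 14: 11238 + 910 = 12148
transaction 15: 12148 + 910 = 13058
transaction 16: 13058 + 910 = 13968
transaction 17: 13968 + 910 = 14878
transaction 18: 14878 + 910 = 15788
transaction 19: 15788 + 910 = 16698
transaction 20: 16698 + 910 = 17608
transaction 21: 17608 + 910 = 18518

318, 1228, 2138, 3048, 3958, 4868, 5778, 6688, 7598, 8508, 9418, 10328, 11238, 12148, 13058, 13968, 14878, 15788, 16698, 17608, 18518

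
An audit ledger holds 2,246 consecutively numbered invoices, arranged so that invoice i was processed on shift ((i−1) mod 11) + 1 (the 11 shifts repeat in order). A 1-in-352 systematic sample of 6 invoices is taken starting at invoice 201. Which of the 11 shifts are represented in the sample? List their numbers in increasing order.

3

Consecutive selections differ by k = 352, so their shift numbers differ by 352 mod 11 = 0.
gcd(352, 11) = 11, so the sample visits 11/11 = 1 distinct residues mod 11.
Start 201 is shift 3; the shifts hit are 3.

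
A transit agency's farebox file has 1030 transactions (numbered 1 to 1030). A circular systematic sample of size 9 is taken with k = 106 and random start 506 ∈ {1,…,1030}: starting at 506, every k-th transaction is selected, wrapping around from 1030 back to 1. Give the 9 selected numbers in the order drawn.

506, 612, 718, 824, 930, 6, 112, 218, 324

Selection 1: 506
Selection 2: 506 + 106 = 612
Selection 3: 612 + 106 = 718
Selection 4: 718 + 106 = 824
Selection 5: 824 + 106 = 930
Selection 6: 930 + 106 = 1036 → 1036 − 1030 = 6
Selection 7: 6 + 106 = 112
Selection 8: 112 + 106 = 218
Selection 9: 218 + 106 = 324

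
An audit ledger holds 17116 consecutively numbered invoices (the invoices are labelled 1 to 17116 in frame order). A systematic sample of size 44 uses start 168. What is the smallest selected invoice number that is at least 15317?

15339

k = 17116/44 = 389
Steps past start: ⌈(15317 − 168)/389⌉ = ⌈15149/389⌉ = 39
Selected invoice: 168 + 39×389 = 15339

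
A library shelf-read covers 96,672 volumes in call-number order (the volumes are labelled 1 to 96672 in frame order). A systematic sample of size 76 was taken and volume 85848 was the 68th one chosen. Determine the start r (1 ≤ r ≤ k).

k = 96672/76 = 1272
r = 85848 − (68−1)×1272 = 85848 − 85224 = 624

624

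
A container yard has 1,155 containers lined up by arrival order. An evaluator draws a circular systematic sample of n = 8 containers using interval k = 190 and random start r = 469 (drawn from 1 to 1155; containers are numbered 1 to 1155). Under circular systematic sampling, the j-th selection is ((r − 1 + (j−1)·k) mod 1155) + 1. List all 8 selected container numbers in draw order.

469, 659, 849, 1039, 74, 264, 454, 644

Selection 1: 469
Selection 2: 469 + 190 = 659
Selection 3: 659 + 190 = 849
Selection 4: 849 + 190 = 1039
Selection 5: 1039 + 190 = 1229 → 1229 − 1155 = 74
Selection 6: 74 + 190 = 264
Selection 7: 264 + 190 = 454
Selection 8: 454 + 190 = 644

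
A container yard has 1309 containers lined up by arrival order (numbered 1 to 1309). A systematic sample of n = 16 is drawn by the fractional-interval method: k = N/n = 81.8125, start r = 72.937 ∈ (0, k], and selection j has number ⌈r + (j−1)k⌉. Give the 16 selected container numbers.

j=1: r + 0k = 72.937 → ⌈·⌉ = 73
j=2: r + 1k = 154.7495 → ⌈·⌉ = 155
j=3: r + 2k = 236.562 → ⌈·⌉ = 237
j=4: r + 3k = 318.3745 → ⌈·⌉ = 319
j=5: r + 4k = 400.187 → ⌈·⌉ = 401
j=6: r + 5k = 481.9995 → ⌈·⌉ = 482
j=7: r + 6k = 563.812 → ⌈·⌉ = 564
j=8: r + 7k = 645.6245 → ⌈·⌉ = 646
j=9: r + 8k = 727.437 → ⌈·⌉ = 728
j=10: r + 9k = 809.2495 → ⌈·⌉ = 810
j=11: r + 10k = 891.062 → ⌈·⌉ = 892
j=12: r + 11k = 972.8745 → ⌈·⌉ = 973
j=13: r + 12k = 1054.687 → ⌈·⌉ = 1055
j=14: r + 13k = 1136.4995 → ⌈·⌉ = 1137
j=15: r + 14k = 1218.312 → ⌈·⌉ = 1219
j=16: r + 15k = 1300.1245 → ⌈·⌉ = 1301

73, 155, 237, 319, 401, 482, 564, 646, 728, 810, 892, 973, 1055, 1137, 1219, 1301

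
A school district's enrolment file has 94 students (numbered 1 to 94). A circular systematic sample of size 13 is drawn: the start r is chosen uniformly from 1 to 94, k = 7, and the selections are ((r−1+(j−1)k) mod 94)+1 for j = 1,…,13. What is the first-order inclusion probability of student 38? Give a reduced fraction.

For each position j, as r ranges over 1…94 the j-th selection hits every student exactly once, so student 38 is selected for exactly 13 of the 94 starts.
Inclusion probability = 13/94.

13/94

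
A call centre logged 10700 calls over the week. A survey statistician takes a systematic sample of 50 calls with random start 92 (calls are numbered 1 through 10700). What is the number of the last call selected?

k = 10700/50 = 214
50th selection = r + (50−1)·k = 92 + 49×214 = 92 + 10486 = 10578

10578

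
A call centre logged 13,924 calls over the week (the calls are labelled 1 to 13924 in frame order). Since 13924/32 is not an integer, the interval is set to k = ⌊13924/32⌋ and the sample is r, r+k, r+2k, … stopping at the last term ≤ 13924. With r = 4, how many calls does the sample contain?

33

k = ⌊13924/32⌋ = 435
Achieved size = ⌊(13924 − 4)/435⌋ + 1 = ⌊13920/435⌋ + 1 = 32 + 1 = 33
(last selection: 4 + 32×435 = 13924 ≤ 13924; next would be 14359 > 13924)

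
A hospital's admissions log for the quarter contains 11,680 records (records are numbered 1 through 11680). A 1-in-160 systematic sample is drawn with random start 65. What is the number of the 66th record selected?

10465

k = 160
66th selection = r + (66−1)·k = 65 + 65×160 = 65 + 10400 = 10465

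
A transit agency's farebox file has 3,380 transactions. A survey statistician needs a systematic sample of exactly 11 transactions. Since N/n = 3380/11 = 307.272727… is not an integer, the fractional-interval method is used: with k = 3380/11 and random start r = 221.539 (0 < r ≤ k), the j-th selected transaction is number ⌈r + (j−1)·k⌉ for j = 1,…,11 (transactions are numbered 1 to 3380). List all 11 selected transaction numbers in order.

222, 529, 837, 1144, 1451, 1758, 2066, 2373, 2680, 2987, 3295

j=1: r + 0k = 221.539 → ⌈·⌉ = 222
j=2: r + 1k = 528.811727… → ⌈·⌉ = 529
j=3: r + 2k = 836.084454… → ⌈·⌉ = 837
j=4: r + 3k = 1143.357181… → ⌈·⌉ = 1144
j=5: r + 4k = 1450.629909… → ⌈·⌉ = 1451
j=6: r + 5k = 1757.902636… → ⌈·⌉ = 1758
j=7: r + 6k = 2065.175363… → ⌈·⌉ = 2066
j=8: r + 7k = 2372.448090… → ⌈·⌉ = 2373
j=9: r + 8k = 2679.720818… → ⌈·⌉ = 2680
j=10: r + 9k = 2986.993545… → ⌈·⌉ = 2987
j=11: r + 10k = 3294.266272… → ⌈·⌉ = 3295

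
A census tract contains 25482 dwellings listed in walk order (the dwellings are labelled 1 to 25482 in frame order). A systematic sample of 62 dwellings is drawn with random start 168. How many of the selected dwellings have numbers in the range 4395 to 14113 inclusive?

23

k = 25482/62 = 411
First selection ≥ 4395: 168 + ⌈(4395−168)/411⌉·411 = 168 + 11×411 = 4689
Last selection ≤ 14113: 168 + ⌊(14113−168)/411⌋·411 = 168 + 33×411 = 13731
Count = 33 − 11 + 1 = 23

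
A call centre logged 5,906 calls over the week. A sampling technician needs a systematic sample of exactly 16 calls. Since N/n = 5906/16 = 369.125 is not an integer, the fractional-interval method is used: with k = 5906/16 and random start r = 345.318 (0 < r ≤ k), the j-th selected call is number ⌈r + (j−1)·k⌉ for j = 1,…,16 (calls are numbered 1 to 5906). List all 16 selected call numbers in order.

j=1: r + 0k = 345.318 → ⌈·⌉ = 346
j=2: r + 1k = 714.443 → ⌈·⌉ = 715
j=3: r + 2k = 1083.568 → ⌈·⌉ = 1084
j=4: r + 3k = 1452.693 → ⌈·⌉ = 1453
j=5: r + 4k = 1821.818 → ⌈·⌉ = 1822
j=6: r + 5k = 2190.943 → ⌈·⌉ = 2191
j=7: r + 6k = 2560.068 → ⌈·⌉ = 2561
j=8: r + 7k = 2929.193 → ⌈·⌉ = 2930
j=9: r + 8k = 3298.318 → ⌈·⌉ = 3299
j=10: r + 9k = 3667.443 → ⌈·⌉ = 3668
j=11: r + 10k = 4036.568 → ⌈·⌉ = 4037
j=12: r + 11k = 4405.693 → ⌈·⌉ = 4406
j=13: r + 12k = 4774.818 → ⌈·⌉ = 4775
j=14: r + 13k = 5143.943 → ⌈·⌉ = 5144
j=15: r + 14k = 5513.068 → ⌈·⌉ = 5514
j=16: r + 15k = 5882.193 → ⌈·⌉ = 5883

346, 715, 1084, 1453, 1822, 2191, 2561, 2930, 3299, 3668, 4037, 4406, 4775, 5144, 5514, 5883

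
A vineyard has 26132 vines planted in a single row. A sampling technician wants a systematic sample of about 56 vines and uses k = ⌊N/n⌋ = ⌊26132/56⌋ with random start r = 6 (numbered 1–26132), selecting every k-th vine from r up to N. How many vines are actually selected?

k = ⌊26132/56⌋ = 466
Achieved size = ⌊(26132 − 6)/466⌋ + 1 = ⌊26126/466⌋ + 1 = 56 + 1 = 57
(last selection: 6 + 56×466 = 26102 ≤ 26132; next would be 26568 > 26132)

57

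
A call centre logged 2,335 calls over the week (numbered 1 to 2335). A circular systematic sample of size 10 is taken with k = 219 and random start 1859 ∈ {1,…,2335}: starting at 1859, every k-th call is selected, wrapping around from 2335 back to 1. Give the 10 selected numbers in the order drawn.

1859, 2078, 2297, 181, 400, 619, 838, 1057, 1276, 1495

Selection 1: 1859
Selection 2: 1859 + 219 = 2078
Selection 3: 2078 + 219 = 2297
Selection 4: 2297 + 219 = 2516 → 2516 − 2335 = 181
Selection 5: 181 + 219 = 400
Selection 6: 400 + 219 = 619
Selection 7: 619 + 219 = 838
Selection 8: 838 + 219 = 1057
Selection 9: 1057 + 219 = 1276
Selection 10: 1276 + 219 = 1495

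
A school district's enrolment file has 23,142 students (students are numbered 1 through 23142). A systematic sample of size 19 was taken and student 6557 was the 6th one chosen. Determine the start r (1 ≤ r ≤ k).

467

k = 23142/19 = 1218
r = 6557 − (6−1)×1218 = 6557 − 6090 = 467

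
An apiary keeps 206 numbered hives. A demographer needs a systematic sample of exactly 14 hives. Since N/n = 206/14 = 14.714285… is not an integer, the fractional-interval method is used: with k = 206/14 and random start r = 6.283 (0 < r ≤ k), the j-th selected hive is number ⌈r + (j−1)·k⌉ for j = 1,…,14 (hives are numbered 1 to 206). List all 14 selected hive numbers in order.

j=1: r + 0k = 6.283 → ⌈·⌉ = 7
j=2: r + 1k = 20.997285… → ⌈·⌉ = 21
j=3: r + 2k = 35.711571… → ⌈·⌉ = 36
j=4: r + 3k = 50.425857… → ⌈·⌉ = 51
j=5: r + 4k = 65.140142… → ⌈·⌉ = 66
j=6: r + 5k = 79.854428… → ⌈·⌉ = 80
j=7: r + 6k = 94.568714… → ⌈·⌉ = 95
j=8: r + 7k = 109.283 → ⌈·⌉ = 110
j=9: r + 8k = 123.997285… → ⌈·⌉ = 124
j=10: r + 9k = 138.711571… → ⌈·⌉ = 139
j=11: r + 10k = 153.425857… → ⌈·⌉ = 154
j=12: r + 11k = 168.140142… → ⌈·⌉ = 169
j=13: r + 12k = 182.854428… → ⌈·⌉ = 183
j=14: r + 13k = 197.568714… → ⌈·⌉ = 198

7, 21, 36, 51, 66, 80, 95, 110, 124, 139, 154, 169, 183, 198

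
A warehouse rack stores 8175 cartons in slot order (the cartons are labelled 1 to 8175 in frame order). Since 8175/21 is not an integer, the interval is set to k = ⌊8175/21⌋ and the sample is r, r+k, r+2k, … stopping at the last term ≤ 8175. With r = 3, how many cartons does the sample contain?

k = ⌊8175/21⌋ = 389
Achieved size = ⌊(8175 − 3)/389⌋ + 1 = ⌊8172/389⌋ + 1 = 21 + 1 = 22
(last selection: 3 + 21×389 = 8172 ≤ 8175; next would be 8561 > 8175)

22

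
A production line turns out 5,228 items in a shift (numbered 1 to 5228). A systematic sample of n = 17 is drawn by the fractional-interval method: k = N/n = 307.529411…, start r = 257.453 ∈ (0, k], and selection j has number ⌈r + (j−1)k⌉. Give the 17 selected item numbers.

258, 565, 873, 1181, 1488, 1796, 2103, 2411, 2718, 3026, 3333, 3641, 3948, 4256, 4563, 4871, 5178

j=1: r + 0k = 257.453 → ⌈·⌉ = 258
j=2: r + 1k = 564.982411… → ⌈·⌉ = 565
j=3: r + 2k = 872.511823… → ⌈·⌉ = 873
j=4: r + 3k = 1180.041235… → ⌈·⌉ = 1181
j=5: r + 4k = 1487.570647… → ⌈·⌉ = 1488
j=6: r + 5k = 1795.100058… → ⌈·⌉ = 1796
j=7: r + 6k = 2102.629470… → ⌈·⌉ = 2103
j=8: r + 7k = 2410.158882… → ⌈·⌉ = 2411
j=9: r + 8k = 2717.688294… → ⌈·⌉ = 2718
j=10: r + 9k = 3025.217705… → ⌈·⌉ = 3026
j=11: r + 10k = 3332.747117… → ⌈·⌉ = 3333
j=12: r + 11k = 3640.276529… → ⌈·⌉ = 3641
j=13: r + 12k = 3947.805941… → ⌈·⌉ = 3948
j=14: r + 13k = 4255.335352… → ⌈·⌉ = 4256
j=15: r + 14k = 4562.864764… → ⌈·⌉ = 4563
j=16: r + 15k = 4870.394176… → ⌈·⌉ = 4871
j=17: r + 16k = 5177.923588… → ⌈·⌉ = 5178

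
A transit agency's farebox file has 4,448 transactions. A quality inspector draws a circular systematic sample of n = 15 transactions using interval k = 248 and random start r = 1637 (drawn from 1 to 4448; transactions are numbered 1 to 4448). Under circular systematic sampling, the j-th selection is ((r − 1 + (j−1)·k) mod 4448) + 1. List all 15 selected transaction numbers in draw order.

1637, 1885, 2133, 2381, 2629, 2877, 3125, 3373, 3621, 3869, 4117, 4365, 165, 413, 661

Selection 1: 1637
Selection 2: 1637 + 248 = 1885
Selection 3: 1885 + 248 = 2133
Selection 4: 2133 + 248 = 2381
Selection 5: 2381 + 248 = 2629
Selection 6: 2629 + 248 = 2877
Selection 7: 2877 + 248 = 3125
Selection 8: 3125 + 248 = 3373
Selection 9: 3373 + 248 = 3621
Selection 10: 3621 + 248 = 3869
Selection 11: 3869 + 248 = 4117
Selection 12: 4117 + 248 = 4365
Selection 13: 4365 + 248 = 4613 → 4613 − 4448 = 165
Selection 14: 165 + 248 = 413
Selection 15: 413 + 248 = 661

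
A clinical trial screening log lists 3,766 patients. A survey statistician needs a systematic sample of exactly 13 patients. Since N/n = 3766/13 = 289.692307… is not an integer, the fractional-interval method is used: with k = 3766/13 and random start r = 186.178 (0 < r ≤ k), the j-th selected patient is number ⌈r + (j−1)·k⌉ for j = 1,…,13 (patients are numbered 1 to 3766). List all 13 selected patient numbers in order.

187, 476, 766, 1056, 1345, 1635, 1925, 2215, 2504, 2794, 3084, 3373, 3663

j=1: r + 0k = 186.178 → ⌈·⌉ = 187
j=2: r + 1k = 475.870307… → ⌈·⌉ = 476
j=3: r + 2k = 765.562615… → ⌈·⌉ = 766
j=4: r + 3k = 1055.254923… → ⌈·⌉ = 1056
j=5: r + 4k = 1344.947230… → ⌈·⌉ = 1345
j=6: r + 5k = 1634.639538… → ⌈·⌉ = 1635
j=7: r + 6k = 1924.331846… → ⌈·⌉ = 1925
j=8: r + 7k = 2214.024153… → ⌈·⌉ = 2215
j=9: r + 8k = 2503.716461… → ⌈·⌉ = 2504
j=10: r + 9k = 2793.408769… → ⌈·⌉ = 2794
j=11: r + 10k = 3083.101076… → ⌈·⌉ = 3084
j=12: r + 11k = 3372.793384… → ⌈·⌉ = 3373
j=13: r + 12k = 3662.485692… → ⌈·⌉ = 3663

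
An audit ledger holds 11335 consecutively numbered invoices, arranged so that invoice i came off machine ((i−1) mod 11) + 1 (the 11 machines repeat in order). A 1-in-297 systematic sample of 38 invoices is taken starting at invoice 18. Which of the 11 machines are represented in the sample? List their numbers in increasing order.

Consecutive selections differ by k = 297, so their machine numbers differ by 297 mod 11 = 0.
gcd(297, 11) = 11, so the sample visits 11/11 = 1 distinct residues mod 11.
Start 18 is machine 7; the machines hit are 7.

7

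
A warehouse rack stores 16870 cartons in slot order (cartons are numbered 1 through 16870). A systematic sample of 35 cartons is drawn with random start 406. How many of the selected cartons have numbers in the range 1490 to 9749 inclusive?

k = 16870/35 = 482
First selection ≥ 1490: 406 + ⌈(1490−406)/482⌉·482 = 406 + 3×482 = 1852
Last selection ≤ 9749: 406 + ⌊(9749−406)/482⌋·482 = 406 + 19×482 = 9564
Count = 19 − 3 + 1 = 17

17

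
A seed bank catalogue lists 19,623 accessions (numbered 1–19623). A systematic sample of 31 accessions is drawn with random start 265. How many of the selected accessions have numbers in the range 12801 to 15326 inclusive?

k = 19623/31 = 633
First selection ≥ 12801: 265 + ⌈(12801−265)/633⌉·633 = 265 + 20×633 = 12925
Last selection ≤ 15326: 265 + ⌊(15326−265)/633⌋·633 = 265 + 23×633 = 14824
Count = 23 − 20 + 1 = 4

4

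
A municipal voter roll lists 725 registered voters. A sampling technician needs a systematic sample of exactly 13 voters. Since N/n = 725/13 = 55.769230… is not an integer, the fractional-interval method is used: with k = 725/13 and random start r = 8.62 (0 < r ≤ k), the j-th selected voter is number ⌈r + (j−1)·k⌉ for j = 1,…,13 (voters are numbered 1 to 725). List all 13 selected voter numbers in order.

j=1: r + 0k = 8.62 → ⌈·⌉ = 9
j=2: r + 1k = 64.389230… → ⌈·⌉ = 65
j=3: r + 2k = 120.158461… → ⌈·⌉ = 121
j=4: r + 3k = 175.927692… → ⌈·⌉ = 176
j=5: r + 4k = 231.696923… → ⌈·⌉ = 232
j=6: r + 5k = 287.466153… → ⌈·⌉ = 288
j=7: r + 6k = 343.235384… → ⌈·⌉ = 344
j=8: r + 7k = 399.004615… → ⌈·⌉ = 400
j=9: r + 8k = 454.773846… → ⌈·⌉ = 455
j=10: r + 9k = 510.543076… → ⌈·⌉ = 511
j=11: r + 10k = 566.312307… → ⌈·⌉ = 567
j=12: r + 11k = 622.081538… → ⌈·⌉ = 623
j=13: r + 12k = 677.850769… → ⌈·⌉ = 678

9, 65, 121, 176, 232, 288, 344, 400, 455, 511, 567, 623, 678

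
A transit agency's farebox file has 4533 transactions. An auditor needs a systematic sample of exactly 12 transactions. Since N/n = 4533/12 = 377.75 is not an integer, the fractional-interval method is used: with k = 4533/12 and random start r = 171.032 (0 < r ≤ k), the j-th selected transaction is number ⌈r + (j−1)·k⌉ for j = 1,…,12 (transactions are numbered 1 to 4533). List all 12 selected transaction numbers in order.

j=1: r + 0k = 171.032 → ⌈·⌉ = 172
j=2: r + 1k = 548.782 → ⌈·⌉ = 549
j=3: r + 2k = 926.532 → ⌈·⌉ = 927
j=4: r + 3k = 1304.282 → ⌈·⌉ = 1305
j=5: r + 4k = 1682.032 → ⌈·⌉ = 1683
j=6: r + 5k = 2059.782 → ⌈·⌉ = 2060
j=7: r + 6k = 2437.532 → ⌈·⌉ = 2438
j=8: r + 7k = 2815.282 → ⌈·⌉ = 2816
j=9: r + 8k = 3193.032 → ⌈·⌉ = 3194
j=10: r + 9k = 3570.782 → ⌈·⌉ = 3571
j=11: r + 10k = 3948.532 → ⌈·⌉ = 3949
j=12: r + 11k = 4326.282 → ⌈·⌉ = 4327

172, 549, 927, 1305, 1683, 2060, 2438, 2816, 3194, 3571, 3949, 4327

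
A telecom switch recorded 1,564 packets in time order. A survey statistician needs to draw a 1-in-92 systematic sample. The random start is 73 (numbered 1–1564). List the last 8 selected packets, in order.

901, 993, 1085, 1177, 1269, 1361, 1453, 1545

10th selection = 73 + 9×92 = 901
11th: 901 + 92 = 993
12th: 993 + 92 = 1085
13th: 1085 + 92 = 1177
14th: 1177 + 92 = 1269
15th: 1269 + 92 = 1361
16th: 1361 + 92 = 1453
17th: 1453 + 92 = 1545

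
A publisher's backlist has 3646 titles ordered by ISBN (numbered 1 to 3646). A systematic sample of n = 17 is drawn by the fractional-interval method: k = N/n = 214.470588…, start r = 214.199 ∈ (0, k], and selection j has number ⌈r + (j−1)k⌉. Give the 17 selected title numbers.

215, 429, 644, 858, 1073, 1287, 1502, 1716, 1930, 2145, 2359, 2574, 2788, 3003, 3217, 3432, 3646

j=1: r + 0k = 214.199 → ⌈·⌉ = 215
j=2: r + 1k = 428.669588… → ⌈·⌉ = 429
j=3: r + 2k = 643.140176… → ⌈·⌉ = 644
j=4: r + 3k = 857.610764… → ⌈·⌉ = 858
j=5: r + 4k = 1072.081352… → ⌈·⌉ = 1073
j=6: r + 5k = 1286.551941… → ⌈·⌉ = 1287
j=7: r + 6k = 1501.022529… → ⌈·⌉ = 1502
j=8: r + 7k = 1715.493117… → ⌈·⌉ = 1716
j=9: r + 8k = 1929.963705… → ⌈·⌉ = 1930
j=10: r + 9k = 2144.434294… → ⌈·⌉ = 2145
j=11: r + 10k = 2358.904882… → ⌈·⌉ = 2359
j=12: r + 11k = 2573.375470… → ⌈·⌉ = 2574
j=13: r + 12k = 2787.846058… → ⌈·⌉ = 2788
j=14: r + 13k = 3002.316647… → ⌈·⌉ = 3003
j=15: r + 14k = 3216.787235… → ⌈·⌉ = 3217
j=16: r + 15k = 3431.257823… → ⌈·⌉ = 3432
j=17: r + 16k = 3645.728411… → ⌈·⌉ = 3646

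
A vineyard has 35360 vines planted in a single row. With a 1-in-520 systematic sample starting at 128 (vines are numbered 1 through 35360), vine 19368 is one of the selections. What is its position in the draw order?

38

k = 520
position = (19368 − 128)/520 + 1 = 19240/520 + 1 = 37 + 1 = 38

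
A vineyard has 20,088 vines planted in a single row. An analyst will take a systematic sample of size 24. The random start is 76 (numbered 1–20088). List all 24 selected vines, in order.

k = N/n = 20088/24 = 837
vine 1: 76
vine 2: 76 + 837 = 913
vine 3: 913 + 837 = 1750
vine 4: 1750 + 837 = 2587
vine 5: 2587 + 837 = 3424
vine 6: 3424 + 837 = 4261
vine 7: 4261 + 837 = 5098
vine 8: 5098 + 837 = 5935
vine 9: 5935 + 837 = 6772
vine 10: 6772 + 837 = 7609
vine 11: 7609 + 837 = 8446
vine 12: 8446 + 837 = 9283
vine 13: 9283 + 837 = 10120
vine 14: 10120 + 837 = 10957
vine 15: 10957 + 837 = 11794
vine 16: 11794 + 837 = 12631
vine 17: 12631 + 837 = 13468
vine 18: 13468 + 837 = 14305
vine 19: 14305 + 837 = 15142
vine 20: 15142 + 837 = 15979
vine 21: 15979 + 837 = 16816
vine 22: 16816 + 837 = 17653
vine 23: 17653 + 837 = 18490
vine 24: 18490 + 837 = 19327

76, 913, 1750, 2587, 3424, 4261, 5098, 5935, 6772, 7609, 8446, 9283, 10120, 10957, 11794, 12631, 13468, 14305, 15142, 15979, 16816, 17653, 18490, 19327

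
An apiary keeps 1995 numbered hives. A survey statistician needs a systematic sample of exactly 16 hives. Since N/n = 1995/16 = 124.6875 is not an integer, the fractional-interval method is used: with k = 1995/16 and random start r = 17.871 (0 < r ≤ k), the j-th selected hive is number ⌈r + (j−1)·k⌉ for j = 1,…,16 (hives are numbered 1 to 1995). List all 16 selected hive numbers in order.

18, 143, 268, 392, 517, 642, 766, 891, 1016, 1141, 1265, 1390, 1515, 1639, 1764, 1889

j=1: r + 0k = 17.871 → ⌈·⌉ = 18
j=2: r + 1k = 142.5585 → ⌈·⌉ = 143
j=3: r + 2k = 267.246 → ⌈·⌉ = 268
j=4: r + 3k = 391.9335 → ⌈·⌉ = 392
j=5: r + 4k = 516.621 → ⌈·⌉ = 517
j=6: r + 5k = 641.3085 → ⌈·⌉ = 642
j=7: r + 6k = 765.996 → ⌈·⌉ = 766
j=8: r + 7k = 890.6835 → ⌈·⌉ = 891
j=9: r + 8k = 1015.371 → ⌈·⌉ = 1016
j=10: r + 9k = 1140.0585 → ⌈·⌉ = 1141
j=11: r + 10k = 1264.746 → ⌈·⌉ = 1265
j=12: r + 11k = 1389.4335 → ⌈·⌉ = 1390
j=13: r + 12k = 1514.121 → ⌈·⌉ = 1515
j=14: r + 13k = 1638.8085 → ⌈·⌉ = 1639
j=15: r + 14k = 1763.496 → ⌈·⌉ = 1764
j=16: r + 15k = 1888.1835 → ⌈·⌉ = 1889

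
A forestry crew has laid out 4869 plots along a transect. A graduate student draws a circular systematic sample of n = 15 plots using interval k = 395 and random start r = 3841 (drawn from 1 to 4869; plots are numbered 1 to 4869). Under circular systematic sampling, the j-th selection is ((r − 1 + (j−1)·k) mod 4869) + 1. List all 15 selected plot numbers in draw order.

Selection 1: 3841
Selection 2: 3841 + 395 = 4236
Selection 3: 4236 + 395 = 4631
Selection 4: 4631 + 395 = 5026 → 5026 − 4869 = 157
Selection 5: 157 + 395 = 552
Selection 6: 552 + 395 = 947
Selection 7: 947 + 395 = 1342
Selection 8: 1342 + 395 = 1737
Selection 9: 1737 + 395 = 2132
Selection 10: 2132 + 395 = 2527
Selection 11: 2527 + 395 = 2922
Selection 12: 2922 + 395 = 3317
Selection 13: 3317 + 395 = 3712
Selection 14: 3712 + 395 = 4107
Selection 15: 4107 + 395 = 4502

3841, 4236, 4631, 157, 552, 947, 1342, 1737, 2132, 2527, 2922, 3317, 3712, 4107, 4502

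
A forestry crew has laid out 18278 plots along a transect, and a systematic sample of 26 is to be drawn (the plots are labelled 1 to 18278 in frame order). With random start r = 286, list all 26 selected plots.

k = N/n = 18278/26 = 703
plot 1: 286
plot 2: 286 + 703 = 989
plot 3: 989 + 703 = 1692
plot 4: 1692 + 703 = 2395
plot 5: 2395 + 703 = 3098
plot 6: 3098 + 703 = 3801
plot 7: 3801 + 703 = 4504
plot 8: 4504 + 703 = 5207
plot 9: 5207 + 703 = 5910
plot 10: 5910 + 703 = 6613
plot 11: 6613 + 703 = 7316
plot 12: 7316 + 703 = 8019
plot 13: 8019 + 703 = 8722
plot 14: 8722 + 703 = 9425
plot 15: 9425 + 703 = 10128
plot 16: 10128 + 703 = 10831
plot 17: 10831 + 703 = 11534
plot 18: 11534 + 703 = 12237
plot 19: 12237 + 703 = 12940
plot 20: 12940 + 703 = 13643
plot 21: 13643 + 703 = 14346
plot 22: 14346 + 703 = 15049
plot 23: 15049 + 703 = 15752
plot 24: 15752 + 703 = 16455
plot 25: 16455 + 703 = 17158
plot 26: 17158 + 703 = 17861

286, 989, 1692, 2395, 3098, 3801, 4504, 5207, 5910, 6613, 7316, 8019, 8722, 9425, 10128, 10831, 11534, 12237, 12940, 13643, 14346, 15049, 15752, 16455, 17158, 17861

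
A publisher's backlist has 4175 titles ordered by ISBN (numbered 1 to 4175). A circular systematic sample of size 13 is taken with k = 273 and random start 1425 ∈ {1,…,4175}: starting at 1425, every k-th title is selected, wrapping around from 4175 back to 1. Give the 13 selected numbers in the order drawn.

Selection 1: 1425
Selection 2: 1425 + 273 = 1698
Selection 3: 1698 + 273 = 1971
Selection 4: 1971 + 273 = 2244
Selection 5: 2244 + 273 = 2517
Selection 6: 2517 + 273 = 2790
Selection 7: 2790 + 273 = 3063
Selection 8: 3063 + 273 = 3336
Selection 9: 3336 + 273 = 3609
Selection 10: 3609 + 273 = 3882
Selection 11: 3882 + 273 = 4155
Selection 12: 4155 + 273 = 4428 → 4428 − 4175 = 253
Selection 13: 253 + 273 = 526

1425, 1698, 1971, 2244, 2517, 2790, 3063, 3336, 3609, 3882, 4155, 253, 526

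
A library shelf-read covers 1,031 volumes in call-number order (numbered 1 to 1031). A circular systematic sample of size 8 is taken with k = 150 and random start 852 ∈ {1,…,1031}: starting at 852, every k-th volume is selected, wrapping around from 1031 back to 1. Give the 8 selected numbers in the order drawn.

852, 1002, 121, 271, 421, 571, 721, 871

Selection 1: 852
Selection 2: 852 + 150 = 1002
Selection 3: 1002 + 150 = 1152 → 1152 − 1031 = 121
Selection 4: 121 + 150 = 271
Selection 5: 271 + 150 = 421
Selection 6: 421 + 150 = 571
Selection 7: 571 + 150 = 721
Selection 8: 721 + 150 = 871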